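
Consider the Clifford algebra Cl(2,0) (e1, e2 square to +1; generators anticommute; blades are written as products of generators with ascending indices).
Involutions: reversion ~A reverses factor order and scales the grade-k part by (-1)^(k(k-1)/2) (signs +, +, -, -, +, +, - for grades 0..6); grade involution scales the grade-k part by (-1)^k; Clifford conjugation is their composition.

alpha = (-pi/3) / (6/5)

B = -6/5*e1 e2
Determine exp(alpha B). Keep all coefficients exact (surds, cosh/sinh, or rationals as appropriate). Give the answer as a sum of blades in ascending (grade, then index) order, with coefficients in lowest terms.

B^2 = (-6/5)^2*(e1 e2)^2 = 36/25*(-1) = -36/25 (a basis 2-blade squares to minus the product of its generators' squares).
B^2 = -36/25 — the series telescopes trigonometrically here: l = 6/5, alpha*l = -pi/3, so exp(alpha B) = cos(-pi/3) + (sin(-pi/3)/(6/5))*B = 1/2 + (-5*sqrt(3)/12)*B.
Answer: 1/2 + sqrt(3)/2*e1 e2


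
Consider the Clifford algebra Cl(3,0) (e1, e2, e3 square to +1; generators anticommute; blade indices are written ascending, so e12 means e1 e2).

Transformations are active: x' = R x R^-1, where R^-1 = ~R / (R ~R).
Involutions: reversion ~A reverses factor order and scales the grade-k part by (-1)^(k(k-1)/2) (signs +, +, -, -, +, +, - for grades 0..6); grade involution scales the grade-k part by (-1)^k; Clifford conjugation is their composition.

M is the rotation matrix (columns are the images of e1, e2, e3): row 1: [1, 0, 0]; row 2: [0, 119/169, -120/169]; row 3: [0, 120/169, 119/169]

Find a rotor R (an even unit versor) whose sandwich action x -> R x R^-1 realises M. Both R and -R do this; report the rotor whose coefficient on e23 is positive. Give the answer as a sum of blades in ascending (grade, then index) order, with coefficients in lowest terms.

Method: write R = a + b12*e12 + b13*e13 + b23*e23 with a^2 + b12^2 + b13^2 + b23^2 = 1 (so R^-1 = ~R). Expanding the columns R e_j ~R gives tr M = 4a^2 - 1 and, from the antisymmetric part, M21 - M12 = -4a*b12, M13 - M31 = 4a*b13, M32 - M23 = -4a*b23.
Here tr M = 407/169, so a^2 = (1 + tr M)/4 = 144/169 and a = ±12/13. Taking a = 12/13: M21 - M12 = 0, M13 - M31 = 0, M32 - M23 = 240/169, giving b12 = 0, b13 = 0, b23 = -5/13, i.e. R = 12/13 - 5/13*e23.
Its e23 coefficient is negative, so report the other preimage -R.
Answer: -12/13 + 5/13*e23. Key observation: the double cover Spin(3) -> SO(3) sends R and -R to the same matrix (trace 407/169 here), so the stated sign of the e23 coefficient is what selects one sheet.


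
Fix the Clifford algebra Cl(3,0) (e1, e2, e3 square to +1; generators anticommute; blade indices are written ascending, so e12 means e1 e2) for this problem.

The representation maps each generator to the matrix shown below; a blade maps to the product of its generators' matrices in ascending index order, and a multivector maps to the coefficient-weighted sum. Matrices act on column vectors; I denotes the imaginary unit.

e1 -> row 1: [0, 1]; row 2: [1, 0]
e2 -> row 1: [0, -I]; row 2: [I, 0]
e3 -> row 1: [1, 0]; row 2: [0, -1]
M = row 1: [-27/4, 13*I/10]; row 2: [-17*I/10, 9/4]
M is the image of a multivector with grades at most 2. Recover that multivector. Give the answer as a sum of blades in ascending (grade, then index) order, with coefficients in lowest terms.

Method: 1, rho(e1), rho(e2), rho(e3) form a trace-orthogonal basis of the 2x2 complex matrices (tr(X Y) = 2 if X = Y, else 0), so M = m0*1 + m1*rho(e1) + m2*rho(e2) + m3*rho(e3) with m0 = tr(M)/2 = -9/4, m1 = tr(M rho(e1))/2 = -I/5, m2 = tr(M rho(e2))/2 = -3/2, m3 = tr(M rho(e3))/2 = -9/2.
Multiplying table entries, the bivector images are rho(e12) = I*rho(e3), rho(e13) = -I*rho(e2), rho(e23) = I*rho(e1); with real blade coefficients the real parts of m0..m3 are the coefficients of 1, e1, e2, e3 and the imaginary parts give the bivectors (e23: Im m1, e13: -Im m2, e12: Im m3).
Answer: -9/4 - 3/2*e2 - 9/2*e3 - 1/5*e23


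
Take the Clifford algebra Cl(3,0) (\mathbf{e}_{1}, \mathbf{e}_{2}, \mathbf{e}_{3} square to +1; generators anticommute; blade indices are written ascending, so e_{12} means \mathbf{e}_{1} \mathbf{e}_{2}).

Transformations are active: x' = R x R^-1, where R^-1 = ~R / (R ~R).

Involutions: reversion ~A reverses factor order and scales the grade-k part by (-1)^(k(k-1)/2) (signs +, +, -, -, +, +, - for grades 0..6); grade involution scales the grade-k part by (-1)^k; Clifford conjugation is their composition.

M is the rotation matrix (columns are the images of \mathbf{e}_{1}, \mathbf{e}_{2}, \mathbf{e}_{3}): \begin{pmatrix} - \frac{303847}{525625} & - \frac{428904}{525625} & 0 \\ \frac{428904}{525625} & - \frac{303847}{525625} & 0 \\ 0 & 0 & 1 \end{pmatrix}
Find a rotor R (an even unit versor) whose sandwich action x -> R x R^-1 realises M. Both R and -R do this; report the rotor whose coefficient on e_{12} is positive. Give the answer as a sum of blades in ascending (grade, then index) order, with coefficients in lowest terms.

Method: write R = a + b12*e_{12} + b13*e_{13} + b23*e_{23} with a^2 + b12^2 + b13^2 + b23^2 = 1 (so R^-1 = ~R). Expanding the columns R e_j ~R gives tr M = 4a^2 - 1 and, from the antisymmetric part, M21 - M12 = -4a*b12, M13 - M31 = 4a*b13, M32 - M23 = -4a*b23.
Here tr M = -\frac{82069}{525625}, so a^2 = (1 + tr M)/4 = \frac{110889}{525625} and a = ±\frac{333}{725}. Taking a = \frac{333}{725}: M21 - M12 = \frac{857808}{525625}, M13 - M31 = 0, M32 - M23 = 0, giving b12 = -\frac{644}{725}, b13 = 0, b23 = 0, i.e. R = \frac{333}{725} - \frac{644}{725} e_{12}.
Its e_{12} coefficient is negative, so report the other preimage -R.
Answer: -\frac{333}{725} + \frac{644}{725} e_{12}. Sheet selection: the two-to-one cover makes ±R indistinguishable at the matrix level (trace -\frac{82069}{525625}), so uniqueness comes from the required sign on e_{12}.


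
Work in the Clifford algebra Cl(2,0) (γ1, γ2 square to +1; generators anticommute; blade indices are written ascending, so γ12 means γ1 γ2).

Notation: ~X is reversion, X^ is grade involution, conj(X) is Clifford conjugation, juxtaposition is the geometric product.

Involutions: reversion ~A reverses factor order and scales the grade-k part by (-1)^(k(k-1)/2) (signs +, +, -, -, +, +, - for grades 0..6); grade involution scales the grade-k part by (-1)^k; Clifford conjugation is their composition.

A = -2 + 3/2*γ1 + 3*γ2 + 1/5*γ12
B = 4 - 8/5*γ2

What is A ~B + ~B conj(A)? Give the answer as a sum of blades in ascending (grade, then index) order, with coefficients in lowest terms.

first term: -64/5 + 142/25*γ1 + 76/5*γ2 - 8/5*γ12
second term: -16/5 - 158/25*γ1 - 44/5*γ2 - 16/5*γ12
Answer: -16 - 16/25*γ1 + 32/5*γ2 - 24/5*γ12


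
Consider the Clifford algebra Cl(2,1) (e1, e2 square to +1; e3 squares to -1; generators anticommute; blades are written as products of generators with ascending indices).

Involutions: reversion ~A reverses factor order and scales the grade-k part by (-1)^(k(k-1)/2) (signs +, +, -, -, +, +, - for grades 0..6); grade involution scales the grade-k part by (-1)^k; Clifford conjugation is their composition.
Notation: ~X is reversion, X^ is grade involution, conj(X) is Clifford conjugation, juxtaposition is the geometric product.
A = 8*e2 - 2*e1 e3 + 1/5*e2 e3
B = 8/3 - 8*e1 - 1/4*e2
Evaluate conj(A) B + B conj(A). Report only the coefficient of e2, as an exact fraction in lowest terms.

first term: 2 - 64/3*e2 + 319/20*e3 - 64*e1 e2 + 16/3*e1 e3 - 8/15*e2 e3 + 21/10*e1 e2 e3
second term: 2 - 64/3*e2 - 319/20*e3 + 64*e1 e2 + 16/3*e1 e3 - 8/15*e2 e3 + 21/10*e1 e2 e3
Answer: -128/3


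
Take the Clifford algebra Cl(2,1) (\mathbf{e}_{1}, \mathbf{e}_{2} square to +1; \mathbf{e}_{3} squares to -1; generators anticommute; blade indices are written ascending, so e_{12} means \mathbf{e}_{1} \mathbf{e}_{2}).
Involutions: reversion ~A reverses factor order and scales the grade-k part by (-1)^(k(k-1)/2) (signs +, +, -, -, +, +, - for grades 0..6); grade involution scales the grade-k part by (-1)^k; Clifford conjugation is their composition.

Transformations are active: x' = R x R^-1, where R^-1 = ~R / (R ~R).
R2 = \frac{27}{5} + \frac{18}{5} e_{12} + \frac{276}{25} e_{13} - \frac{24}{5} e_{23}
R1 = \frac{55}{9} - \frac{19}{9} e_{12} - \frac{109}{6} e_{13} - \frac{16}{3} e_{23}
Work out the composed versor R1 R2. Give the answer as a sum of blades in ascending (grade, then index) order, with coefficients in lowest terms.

Distribute over the terms of R1 (each basis-blade product reordered to ascending indices, repeated generators contracted through their squares):
(\frac{55}{9}) R2 = 33 + 22 e_{12} + \frac{1012}{15} e_{13} - \frac{88}{3} e_{23}
(-\frac{19}{9} e_{12}) R2 = \frac{38}{5} - \frac{57}{5} e_{12} + \frac{152}{15} e_{13} + \frac{1748}{75} e_{23}
(-\frac{109}{6} e_{13}) R2 = -\frac{5014}{25} + \frac{436}{5} e_{12} - \frac{981}{10} e_{13} - \frac{327}{5} e_{23}
(-\frac{16}{3} e_{23}) R2 = \frac{128}{5} + \frac{1472}{25} e_{12} + \frac{96}{5} e_{13} - \frac{144}{5} e_{23}
Summing the partial products and collecting blades:
Answer: -\frac{3359}{25} + \frac{3917}{25} e_{12} - \frac{13}{10} e_{13} - \frac{7517}{75} e_{23}


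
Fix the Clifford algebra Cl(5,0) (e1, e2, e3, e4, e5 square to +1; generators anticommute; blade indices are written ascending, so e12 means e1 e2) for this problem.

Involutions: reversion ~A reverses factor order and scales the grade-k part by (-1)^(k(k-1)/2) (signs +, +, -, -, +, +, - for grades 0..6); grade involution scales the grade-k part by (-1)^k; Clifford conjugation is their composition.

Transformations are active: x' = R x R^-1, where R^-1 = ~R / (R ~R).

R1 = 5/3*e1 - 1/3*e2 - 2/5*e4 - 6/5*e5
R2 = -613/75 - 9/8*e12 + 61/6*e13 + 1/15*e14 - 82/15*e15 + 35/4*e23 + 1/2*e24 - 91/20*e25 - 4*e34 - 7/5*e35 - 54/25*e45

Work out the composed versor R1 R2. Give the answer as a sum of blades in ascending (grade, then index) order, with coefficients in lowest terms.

Distribute over the terms of R1 (each basis-blade product reordered to ascending indices, repeated generators contracted through their squares):
(5/3*e1) R2 = -613/45*e1 - 15/8*e2 + 305/18*e3 + 1/9*e4 - 82/9*e5 + 175/12*e123 + 5/6*e124 - 91/12*e125 - 20/3*e134 - 7/3*e135 - 18/5*e145
(-1/3*e2) R2 = -3/8*e1 + 613/225*e2 - 35/12*e3 - 1/6*e4 + 91/60*e5 + 61/18*e123 + 1/45*e124 - 82/45*e125 + 4/3*e234 + 7/15*e235 + 18/25*e245
(-2/5*e4) R2 = 2/75*e1 + 1/5*e2 - 8/5*e3 + 1226/375*e4 + 108/125*e5 + 9/20*e124 - 61/15*e134 - 164/75*e145 - 7/2*e234 - 91/50*e245 - 14/25*e345
(-6/5*e5) R2 = -164/25*e1 - 273/50*e2 - 42/25*e3 - 324/125*e4 + 1226/125*e5 + 27/20*e125 - 61/5*e135 - 2/25*e145 - 21/2*e235 - 3/5*e245 + 24/5*e345
Summing the partial products and collecting blades:
Answer: -7391/360*e1 - 7939/1800*e2 + 9673/900*e3 + 1399/2250*e4 + 13849/4500*e5 + 647/36*e123 + 47/36*e124 - 145/18*e125 - 161/15*e134 - 218/15*e135 - 88/15*e145 - 13/6*e234 - 301/30*e235 - 17/10*e245 + 106/25*e345


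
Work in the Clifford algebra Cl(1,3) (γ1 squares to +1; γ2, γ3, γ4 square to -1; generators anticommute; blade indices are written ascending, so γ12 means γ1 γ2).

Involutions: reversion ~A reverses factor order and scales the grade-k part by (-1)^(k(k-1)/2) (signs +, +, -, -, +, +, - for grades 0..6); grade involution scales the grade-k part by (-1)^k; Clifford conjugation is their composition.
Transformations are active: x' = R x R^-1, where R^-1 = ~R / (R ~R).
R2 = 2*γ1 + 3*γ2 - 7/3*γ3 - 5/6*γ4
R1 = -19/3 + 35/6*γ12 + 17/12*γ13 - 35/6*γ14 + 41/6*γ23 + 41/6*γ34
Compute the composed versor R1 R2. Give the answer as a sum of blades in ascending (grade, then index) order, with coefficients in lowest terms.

Distribute over the terms of R2 (each basis-blade product reordered to ascending indices, repeated generators contracted through their squares):
R1 (2*γ1) = -38/3*γ1 - 35/3*γ2 - 17/6*γ3 + 35/3*γ4 + 41/3*γ123 + 41/3*γ134
R1 (3*γ2) = -35/2*γ1 - 19*γ2 + 41/2*γ3 - 17/4*γ123 + 35/2*γ124 + 41/2*γ234
R1 (-7/3*γ3) = 119/36*γ1 + 287/18*γ2 + 133/9*γ3 - 287/18*γ4 - 245/18*γ123 - 245/18*γ134
R1 (-5/6*γ4) = -175/36*γ1 + 205/36*γ3 + 95/18*γ4 - 175/36*γ124 - 85/72*γ134 - 205/36*γ234
Summing the partial products and collecting blades:
Answer: -571/18*γ1 - 265/18*γ2 + 1373/36*γ3 + γ4 - 151/36*γ123 + 455/36*γ124 - 9/8*γ134 + 533/36*γ234


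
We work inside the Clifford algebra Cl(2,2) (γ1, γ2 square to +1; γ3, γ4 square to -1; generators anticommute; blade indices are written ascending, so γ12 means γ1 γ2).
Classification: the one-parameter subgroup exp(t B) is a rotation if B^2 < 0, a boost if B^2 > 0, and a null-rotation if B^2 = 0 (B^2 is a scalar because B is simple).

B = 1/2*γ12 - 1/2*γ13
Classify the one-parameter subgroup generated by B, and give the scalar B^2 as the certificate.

B^2 term by term: the squares give (1/2)^2*(γ12)^2 + (-1/2)^2*(γ13)^2 = 1/4*(-1) + 1/4*(+1) = 0 (each basis 2-blade squares to minus the product of its generators' squares); cross terms between blades sharing an index anticommute and cancel. So B^2 = 0.
Answer: null-rotation, certificate B^2 = 0. Key observation: B^2 = 0 is a conjugation invariant, so its sign decides the class regardless of the surface form of B.


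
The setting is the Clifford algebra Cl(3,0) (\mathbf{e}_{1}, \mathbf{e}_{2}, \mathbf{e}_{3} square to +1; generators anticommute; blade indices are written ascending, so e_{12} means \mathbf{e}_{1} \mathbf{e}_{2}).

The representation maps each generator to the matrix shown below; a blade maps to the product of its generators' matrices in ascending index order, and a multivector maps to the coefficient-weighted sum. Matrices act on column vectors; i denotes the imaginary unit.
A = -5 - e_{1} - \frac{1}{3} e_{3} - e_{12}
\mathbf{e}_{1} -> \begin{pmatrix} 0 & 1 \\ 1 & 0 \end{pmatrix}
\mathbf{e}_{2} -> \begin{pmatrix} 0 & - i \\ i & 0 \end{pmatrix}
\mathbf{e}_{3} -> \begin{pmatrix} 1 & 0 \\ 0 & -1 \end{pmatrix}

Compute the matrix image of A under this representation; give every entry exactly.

Bivector images (products of the table entries): rho(e_{12}) = rho(\mathbf{e}_{1})rho(\mathbf{e}_{2}) = \begin{pmatrix} i & 0 \\ 0 & - i \end{pmatrix}.
M = (-5)*1 + (-1)*rho(e_{1}) + (-\frac{1}{3})*rho(e_{3}) + (-1)*rho(e_{12}), summed entrywise (1 is the identity matrix):
Answer: \begin{pmatrix} - \frac{16}{3} - i & -1 \\ -1 & - \frac{14}{3} + i \end{pmatrix}


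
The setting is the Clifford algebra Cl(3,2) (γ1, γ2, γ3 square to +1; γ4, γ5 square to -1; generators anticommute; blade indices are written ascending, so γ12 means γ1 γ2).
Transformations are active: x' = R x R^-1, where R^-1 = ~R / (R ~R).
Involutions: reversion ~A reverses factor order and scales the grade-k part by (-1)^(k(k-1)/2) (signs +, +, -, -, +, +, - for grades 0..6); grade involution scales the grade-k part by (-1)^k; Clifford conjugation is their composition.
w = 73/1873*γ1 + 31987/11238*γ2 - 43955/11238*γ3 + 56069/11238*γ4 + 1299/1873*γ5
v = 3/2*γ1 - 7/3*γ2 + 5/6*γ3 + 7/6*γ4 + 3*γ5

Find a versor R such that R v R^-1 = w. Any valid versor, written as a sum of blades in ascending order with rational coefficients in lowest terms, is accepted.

Sketch: the shared square -71/36 makes R = v + w = 5765/3746*γ1 + 5765/11238*γ2 - 5765/1873*γ3 + 11530/1873*γ4 + 6918/1873*γ5 the natural versor; its sandwich fixes that direction, negates (v - w)/2, and sends v to w.
Answer: 5765/3746*γ1 + 5765/11238*γ2 - 5765/1873*γ3 + 11530/1873*γ4 + 6918/1873*γ5


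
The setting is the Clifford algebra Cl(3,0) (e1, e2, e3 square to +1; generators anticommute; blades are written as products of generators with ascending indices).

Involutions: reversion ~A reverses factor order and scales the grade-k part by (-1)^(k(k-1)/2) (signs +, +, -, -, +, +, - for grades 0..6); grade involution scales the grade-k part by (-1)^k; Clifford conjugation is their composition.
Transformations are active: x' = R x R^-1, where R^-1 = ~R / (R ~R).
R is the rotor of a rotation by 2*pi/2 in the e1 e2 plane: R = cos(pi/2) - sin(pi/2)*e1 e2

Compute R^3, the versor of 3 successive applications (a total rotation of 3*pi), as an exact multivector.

Because a rotor carries half the rotation angle, composing 3 copies of this e1 e2-plane rotor multiplies the phase: 3*(pi/2) = 3*pi/2, hence R^3 = cos(3*pi/2) - sin(3*pi/2)*e1 e2.
cos(3*pi/2) = 0 and sin(3*pi/2) = -1, so R^3 = e1 e2. The net rotation is 1*pi (after discarding 1 full turn, each of which contributes a factor -1 to the rotor); the rotor keeps the half-angle phase exactly.
Answer: e1 e2


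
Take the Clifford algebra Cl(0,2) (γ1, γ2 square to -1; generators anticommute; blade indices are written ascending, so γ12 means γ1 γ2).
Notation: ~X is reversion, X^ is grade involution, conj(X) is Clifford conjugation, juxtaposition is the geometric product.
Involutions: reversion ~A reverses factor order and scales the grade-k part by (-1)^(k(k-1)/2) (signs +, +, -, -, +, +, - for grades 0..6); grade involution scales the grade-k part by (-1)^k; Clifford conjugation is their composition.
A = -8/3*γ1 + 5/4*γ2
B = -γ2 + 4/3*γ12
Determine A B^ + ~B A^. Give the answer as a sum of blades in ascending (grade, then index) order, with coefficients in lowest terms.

first term: -5/4 + 5/3*γ1 + 32/9*γ2 - 8/3*γ12
second term: -5/4 - 5/3*γ1 - 32/9*γ2 + 8/3*γ12
Answer: -5/2


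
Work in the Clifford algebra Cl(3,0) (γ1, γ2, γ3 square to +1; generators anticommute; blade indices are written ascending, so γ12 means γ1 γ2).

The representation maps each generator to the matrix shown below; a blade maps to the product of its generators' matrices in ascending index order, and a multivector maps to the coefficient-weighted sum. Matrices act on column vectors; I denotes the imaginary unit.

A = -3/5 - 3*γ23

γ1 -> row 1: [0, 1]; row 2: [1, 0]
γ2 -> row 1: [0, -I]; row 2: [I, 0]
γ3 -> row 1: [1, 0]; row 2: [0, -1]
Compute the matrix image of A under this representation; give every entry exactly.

Bivector images (products of the table entries): rho(γ23) = rho(γ2)rho(γ3) = row 1: [0, I]; row 2: [I, 0].
M = (-3/5)*1 + (-3)*rho(γ23), summed entrywise (1 is the identity matrix):
Answer: row 1: [-3/5, -3*I]; row 2: [-3*I, -3/5]


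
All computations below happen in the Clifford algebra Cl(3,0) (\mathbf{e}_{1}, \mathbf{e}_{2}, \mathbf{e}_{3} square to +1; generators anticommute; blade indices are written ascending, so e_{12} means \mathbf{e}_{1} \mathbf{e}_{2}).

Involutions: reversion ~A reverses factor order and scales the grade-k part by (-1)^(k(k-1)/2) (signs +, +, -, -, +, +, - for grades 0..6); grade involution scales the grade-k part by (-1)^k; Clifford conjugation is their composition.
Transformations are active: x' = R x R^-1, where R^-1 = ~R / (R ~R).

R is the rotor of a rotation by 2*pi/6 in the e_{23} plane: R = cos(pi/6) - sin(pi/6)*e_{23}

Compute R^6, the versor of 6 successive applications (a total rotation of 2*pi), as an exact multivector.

Because a rotor carries half the rotation angle, composing 6 copies of this e_{23}-plane rotor multiplies the phase: 6*(pi/6) = \pi, hence R^6 = cos(\pi) - sin(\pi)*e_{23}.
cos(\pi) = -1 and sin(\pi) = 0, so R^6 = -1. The total rotation 2*pi is 1 full turn, so every vector returns to itself, yet the rotor is -1, on the OTHER sheet of the double cover (an odd number of 2*pi turns).
Answer: -1


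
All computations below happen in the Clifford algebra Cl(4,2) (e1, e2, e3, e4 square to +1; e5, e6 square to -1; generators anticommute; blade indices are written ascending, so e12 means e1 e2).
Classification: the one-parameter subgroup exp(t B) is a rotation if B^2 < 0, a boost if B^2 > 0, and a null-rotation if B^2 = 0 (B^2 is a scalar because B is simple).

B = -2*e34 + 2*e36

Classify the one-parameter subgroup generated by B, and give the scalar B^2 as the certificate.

B^2 term by term: the squares give (-2)^2*(e34)^2 + (2)^2*(e36)^2 = 4*(-1) + 4*(+1) = 0 (each basis 2-blade squares to minus the product of its generators' squares); cross terms between blades sharing an index anticommute and cancel. So B^2 = 0.
Answer: null-rotation, certificate B^2 = 0. The scalar 0 is the complete invariant here: its sign names the subgroup type.


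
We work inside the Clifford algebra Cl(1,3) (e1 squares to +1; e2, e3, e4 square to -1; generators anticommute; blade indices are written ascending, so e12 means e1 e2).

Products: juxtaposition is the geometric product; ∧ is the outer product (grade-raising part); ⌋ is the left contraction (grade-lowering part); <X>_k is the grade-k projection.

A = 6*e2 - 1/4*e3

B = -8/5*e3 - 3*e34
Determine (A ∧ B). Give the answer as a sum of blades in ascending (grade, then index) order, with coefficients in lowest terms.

step 1: -48/5*e23 - 18*e234
Answer: -48/5*e23 - 18*e234


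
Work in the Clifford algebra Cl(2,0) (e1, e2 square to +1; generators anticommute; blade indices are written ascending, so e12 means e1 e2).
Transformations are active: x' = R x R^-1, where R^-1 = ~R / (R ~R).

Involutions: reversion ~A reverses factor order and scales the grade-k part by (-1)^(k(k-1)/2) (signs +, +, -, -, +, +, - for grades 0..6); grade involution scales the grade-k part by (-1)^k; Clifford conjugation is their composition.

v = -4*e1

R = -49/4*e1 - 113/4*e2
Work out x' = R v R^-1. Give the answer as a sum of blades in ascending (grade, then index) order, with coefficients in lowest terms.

~R = -49/4*e1 - 113/4*e2, and R ~R = 7585/8, so R^-1 = ~R / (7585/8).
R v = 49 - 113*e12
Answer: 20736/7585*e1 - 22148/7585*e2


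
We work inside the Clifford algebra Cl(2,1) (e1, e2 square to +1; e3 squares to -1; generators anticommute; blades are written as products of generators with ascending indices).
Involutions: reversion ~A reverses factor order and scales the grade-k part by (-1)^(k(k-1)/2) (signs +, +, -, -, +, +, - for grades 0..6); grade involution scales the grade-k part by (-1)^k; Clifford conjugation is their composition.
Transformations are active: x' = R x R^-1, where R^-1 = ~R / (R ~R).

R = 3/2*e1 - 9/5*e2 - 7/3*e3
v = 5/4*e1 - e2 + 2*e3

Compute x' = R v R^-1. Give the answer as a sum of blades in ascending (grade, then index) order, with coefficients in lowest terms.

~R = 3/2*e1 - 9/5*e2 - 7/3*e3, and R ~R = 41/900, so R^-1 = ~R / (41/900).
R v = 1001/120 + 3/4*e1 e2 + 71/12*e1 e3 - 89/15*e2 e3
Answer: 89885/164*e1 - 26986/41*e2 - 35117/41*e3


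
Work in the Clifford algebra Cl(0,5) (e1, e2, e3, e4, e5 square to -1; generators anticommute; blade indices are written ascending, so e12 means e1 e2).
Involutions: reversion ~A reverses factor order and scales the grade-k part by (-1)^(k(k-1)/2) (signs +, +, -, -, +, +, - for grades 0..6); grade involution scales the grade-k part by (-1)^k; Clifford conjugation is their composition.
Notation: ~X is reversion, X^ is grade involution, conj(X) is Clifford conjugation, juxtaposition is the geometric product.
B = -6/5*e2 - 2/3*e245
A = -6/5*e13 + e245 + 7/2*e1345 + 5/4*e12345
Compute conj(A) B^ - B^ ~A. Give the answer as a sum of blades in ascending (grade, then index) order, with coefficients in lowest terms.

first term: 2/3 + 5/6*e13 - 6/5*e45 + 67/75*e123 - 3/2*e1345 - 5*e12345
second term: -2/3 - 5/6*e13 + 6/5*e45 + 67/75*e123 + 3/2*e1345 - 5*e12345
Answer: 4/3 + 5/3*e13 - 12/5*e45 - 3*e1345


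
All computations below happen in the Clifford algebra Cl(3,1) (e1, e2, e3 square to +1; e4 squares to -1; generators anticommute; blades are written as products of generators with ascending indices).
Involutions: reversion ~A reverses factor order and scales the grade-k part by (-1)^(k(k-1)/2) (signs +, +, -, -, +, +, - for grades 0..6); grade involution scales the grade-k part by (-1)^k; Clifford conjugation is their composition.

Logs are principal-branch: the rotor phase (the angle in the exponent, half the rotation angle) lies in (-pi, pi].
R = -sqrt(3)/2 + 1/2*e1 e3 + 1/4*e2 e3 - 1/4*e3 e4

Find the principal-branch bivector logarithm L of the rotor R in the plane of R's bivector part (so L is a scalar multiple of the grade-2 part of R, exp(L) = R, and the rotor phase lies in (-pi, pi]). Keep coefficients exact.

The scalar part of R is -sqrt(3)/2, which pins the rotor phase on the principal branch; dividing the bivector part by the sine of that phase recovers the unit plane, and L is the phase times that plane.
Concretely: cos(phase) = -sqrt(3)/2 gives phase = ±5*pi/6, and since phase/sin(phase) is even the sign is immaterial: L = (phase/sin(phase)) * <R>_2 = (5*pi/3) * <R>_2.
Answer: 5*pi/6*e1 e3 + 5*pi/12*e2 e3 - 5*pi/12*e3 e4


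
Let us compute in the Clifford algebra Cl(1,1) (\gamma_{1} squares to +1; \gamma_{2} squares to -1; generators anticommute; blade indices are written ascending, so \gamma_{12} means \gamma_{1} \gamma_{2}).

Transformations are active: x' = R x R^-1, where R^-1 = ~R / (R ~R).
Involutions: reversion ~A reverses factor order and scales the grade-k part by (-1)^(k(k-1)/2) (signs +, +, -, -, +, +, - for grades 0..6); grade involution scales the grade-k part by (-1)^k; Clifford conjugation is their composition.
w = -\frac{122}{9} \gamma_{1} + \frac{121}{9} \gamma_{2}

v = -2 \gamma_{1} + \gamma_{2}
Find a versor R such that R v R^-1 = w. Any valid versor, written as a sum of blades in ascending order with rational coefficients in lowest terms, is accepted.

Sketch: the shared square 3 makes R = v + w = -\frac{140}{9} \gamma_{1} + \frac{130}{9} \gamma_{2} the natural versor; its sandwich fixes that direction, negates (v - w)/2, and sends v to w.
Answer: -\frac{140}{9} \gamma_{1} + \frac{130}{9} \gamma_{2}


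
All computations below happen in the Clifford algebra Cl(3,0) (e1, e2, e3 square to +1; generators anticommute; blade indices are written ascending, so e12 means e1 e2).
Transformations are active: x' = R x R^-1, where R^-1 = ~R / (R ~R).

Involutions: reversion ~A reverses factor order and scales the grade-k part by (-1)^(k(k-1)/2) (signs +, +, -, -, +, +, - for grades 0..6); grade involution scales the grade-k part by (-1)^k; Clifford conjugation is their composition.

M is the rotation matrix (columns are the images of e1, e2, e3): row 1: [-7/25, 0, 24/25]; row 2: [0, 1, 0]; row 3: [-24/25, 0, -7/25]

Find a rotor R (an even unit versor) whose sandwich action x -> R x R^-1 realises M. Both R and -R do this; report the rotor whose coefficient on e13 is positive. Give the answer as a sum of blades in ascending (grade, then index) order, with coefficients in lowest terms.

Method: write R = a + b12*e12 + b13*e13 + b23*e23 with a^2 + b12^2 + b13^2 + b23^2 = 1 (so R^-1 = ~R). Expanding the columns R e_j ~R gives tr M = 4a^2 - 1 and, from the antisymmetric part, M21 - M12 = -4a*b12, M13 - M31 = 4a*b13, M32 - M23 = -4a*b23.
Here tr M = 11/25, so a^2 = (1 + tr M)/4 = 9/25 and a = ±3/5. Taking a = 3/5: M21 - M12 = 0, M13 - M31 = 48/25, M32 - M23 = 0, giving b12 = 0, b13 = 4/5, b23 = 0, i.e. R = 3/5 + 4/5*e13.
Its e13 coefficient is already positive.
Answer: 3/5 + 4/5*e13. Key observation: the double cover Spin(3) -> SO(3) sends R and -R to the same matrix (trace 11/25 here), so the stated sign of the e13 coefficient is what selects one sheet.


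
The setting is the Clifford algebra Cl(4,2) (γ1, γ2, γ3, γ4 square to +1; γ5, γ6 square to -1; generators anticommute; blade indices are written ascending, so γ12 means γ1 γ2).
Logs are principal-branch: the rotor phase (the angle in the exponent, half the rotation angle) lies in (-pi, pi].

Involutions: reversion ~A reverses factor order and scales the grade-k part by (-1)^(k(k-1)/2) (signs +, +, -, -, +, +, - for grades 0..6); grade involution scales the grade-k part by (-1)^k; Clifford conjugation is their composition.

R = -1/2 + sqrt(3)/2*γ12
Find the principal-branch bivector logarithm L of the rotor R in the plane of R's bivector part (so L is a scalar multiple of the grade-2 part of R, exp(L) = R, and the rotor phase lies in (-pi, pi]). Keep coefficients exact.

The scalar part of R is -1/2, and that scalar determines the rotor phase on the principal branch; recovering the unit plane as bivector-part over sine of the phase gives L = phase * plane.
Concretely: cos(phase) = -1/2 gives phase = ±2*pi/3, and since phase/sin(phase) is even the sign is immaterial: L = (phase/sin(phase)) * <R>_2 = (4*sqrt(3)*pi/9) * <R>_2.
Answer: 2*pi/3*γ12


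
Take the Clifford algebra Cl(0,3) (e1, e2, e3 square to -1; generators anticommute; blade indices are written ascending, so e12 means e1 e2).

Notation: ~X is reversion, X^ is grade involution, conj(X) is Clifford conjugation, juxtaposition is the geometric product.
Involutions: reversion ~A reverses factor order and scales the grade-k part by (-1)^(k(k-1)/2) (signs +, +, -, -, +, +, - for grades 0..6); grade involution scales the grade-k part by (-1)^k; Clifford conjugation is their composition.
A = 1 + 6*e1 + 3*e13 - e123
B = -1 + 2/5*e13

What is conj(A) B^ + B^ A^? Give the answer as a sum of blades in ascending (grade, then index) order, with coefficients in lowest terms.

first term: 1/5 + 6*e1 - 2/5*e2 + 12/5*e3 + 17/5*e13 + e123
second term: -11/5 + 6*e1 + 2/5*e2 - 12/5*e3 - 13/5*e13 - e123
Answer: -2 + 12*e1 + 4/5*e13


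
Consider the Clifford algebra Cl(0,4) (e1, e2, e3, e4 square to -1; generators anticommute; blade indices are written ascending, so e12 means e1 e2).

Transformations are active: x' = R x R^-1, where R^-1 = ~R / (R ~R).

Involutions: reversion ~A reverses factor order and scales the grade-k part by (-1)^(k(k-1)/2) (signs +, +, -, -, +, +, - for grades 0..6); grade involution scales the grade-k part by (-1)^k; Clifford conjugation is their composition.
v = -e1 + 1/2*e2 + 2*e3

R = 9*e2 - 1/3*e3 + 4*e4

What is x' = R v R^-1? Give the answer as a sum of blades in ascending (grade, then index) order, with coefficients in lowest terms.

~R = 9*e2 - 1/3*e3 + 4*e4, and R ~R = -874/9, so R^-1 = ~R / (-874/9).
R v = -23/6 + 9*e12 - 1/3*e13 + 4*e14 + 109/6*e23 - 2*e24 - 8*e34
Answer: e1 + 4/19*e2 - 77/38*e3 + 6/19*e4


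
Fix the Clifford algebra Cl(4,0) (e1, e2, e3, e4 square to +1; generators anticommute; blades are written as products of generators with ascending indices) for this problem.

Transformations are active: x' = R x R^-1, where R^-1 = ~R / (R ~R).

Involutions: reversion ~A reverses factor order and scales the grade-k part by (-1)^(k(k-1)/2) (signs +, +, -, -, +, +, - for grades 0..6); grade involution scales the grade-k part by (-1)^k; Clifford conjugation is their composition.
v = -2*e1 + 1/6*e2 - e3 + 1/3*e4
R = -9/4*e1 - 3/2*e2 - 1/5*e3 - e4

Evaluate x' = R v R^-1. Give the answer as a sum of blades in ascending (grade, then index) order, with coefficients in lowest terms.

~R = -9/4*e1 - 3/2*e2 - 1/5*e3 - e4, and R ~R = 3341/400, so R^-1 = ~R / (3341/400).
R v = 247/60 - 27/8*e1 e2 + 37/20*e1 e3 - 11/4*e1 e4 + 23/15*e2 e3 - 1/3*e2 e4 - 16/15*e3 e4
Answer: -56/257*e1 - 2537/1542*e2 + 619/771*e3 - 339/257*e4


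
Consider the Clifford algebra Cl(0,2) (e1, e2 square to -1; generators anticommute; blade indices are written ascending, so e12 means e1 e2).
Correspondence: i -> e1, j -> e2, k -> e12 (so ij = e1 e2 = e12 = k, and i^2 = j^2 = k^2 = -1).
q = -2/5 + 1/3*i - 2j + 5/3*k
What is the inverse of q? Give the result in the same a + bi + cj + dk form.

In blades: q = -2/5 + 1/3*e1 - 2*e2 + 5/3*e12.
With qbar = -2/5 - 1/3*e1 + 2*e2 - 5/3*e12 (scalar fixed, mapped units negated), q qbar = 1586/225 (the sum of squared coefficients), so q^-1 = qbar / (1586/225) = -45/793 - 75/1586*e1 + 225/793*e2 - 375/1586*e12; translating back:
Answer: -45/793 - 75/1586*i + 225/793*j - 375/1586*k


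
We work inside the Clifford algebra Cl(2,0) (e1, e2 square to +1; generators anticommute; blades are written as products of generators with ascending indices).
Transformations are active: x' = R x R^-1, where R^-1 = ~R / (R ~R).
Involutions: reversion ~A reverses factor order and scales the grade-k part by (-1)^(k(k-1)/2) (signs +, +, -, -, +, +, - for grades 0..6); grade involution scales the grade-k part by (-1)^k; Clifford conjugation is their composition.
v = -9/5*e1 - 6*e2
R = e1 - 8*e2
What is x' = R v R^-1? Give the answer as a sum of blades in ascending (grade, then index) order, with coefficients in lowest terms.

~R = e1 - 8*e2, and R ~R = 65, so R^-1 = ~R / (65).
R v = 231/5 - 102/5*e1 e2
Answer: 1047/325*e1 - 1746/325*e2


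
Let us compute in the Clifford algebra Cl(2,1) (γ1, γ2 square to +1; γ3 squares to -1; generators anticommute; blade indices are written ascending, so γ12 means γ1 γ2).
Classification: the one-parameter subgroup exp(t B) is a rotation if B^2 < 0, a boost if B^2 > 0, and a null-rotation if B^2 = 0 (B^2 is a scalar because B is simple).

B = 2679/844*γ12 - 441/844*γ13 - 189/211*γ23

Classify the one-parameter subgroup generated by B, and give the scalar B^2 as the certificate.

B^2 term by term: the squares give (2679/844)^2*(γ12)^2 + (-441/844)^2*(γ13)^2 + (-189/211)^2*(γ23)^2 = 7177041/712336*(-1) + 194481/712336*(+1) + 35721/44521*(+1) = -9 (each basis 2-blade squares to minus the product of its generators' squares); cross terms between blades sharing an index anticommute and cancel. So B^2 = -9.
Answer: rotation, certificate B^2 = -9. The scalar -9 is the complete invariant here: its sign names the subgroup type.


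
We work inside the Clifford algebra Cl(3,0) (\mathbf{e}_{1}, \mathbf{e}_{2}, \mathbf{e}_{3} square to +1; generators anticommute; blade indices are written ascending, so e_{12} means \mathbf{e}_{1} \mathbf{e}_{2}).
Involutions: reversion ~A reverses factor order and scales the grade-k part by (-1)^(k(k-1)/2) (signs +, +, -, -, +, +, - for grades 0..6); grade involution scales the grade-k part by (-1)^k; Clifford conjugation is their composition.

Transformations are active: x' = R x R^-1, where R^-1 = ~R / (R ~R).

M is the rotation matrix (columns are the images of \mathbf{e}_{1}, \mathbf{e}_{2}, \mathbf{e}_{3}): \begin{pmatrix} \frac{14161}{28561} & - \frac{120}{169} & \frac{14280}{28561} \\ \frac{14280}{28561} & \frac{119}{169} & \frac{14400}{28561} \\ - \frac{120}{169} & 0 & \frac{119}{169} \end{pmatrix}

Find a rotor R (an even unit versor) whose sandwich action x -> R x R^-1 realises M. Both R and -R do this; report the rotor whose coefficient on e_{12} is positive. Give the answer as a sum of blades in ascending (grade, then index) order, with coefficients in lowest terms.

Method: write R = a + b12*e_{12} + b13*e_{13} + b23*e_{23} with a^2 + b12^2 + b13^2 + b23^2 = 1 (so R^-1 = ~R). Expanding the columns R e_j ~R gives tr M = 4a^2 - 1 and, from the antisymmetric part, M21 - M12 = -4a*b12, M13 - M31 = 4a*b13, M32 - M23 = -4a*b23.
Here tr M = \frac{54383}{28561}, so a^2 = (1 + tr M)/4 = \frac{20736}{28561} and a = ±\frac{144}{169}. Taking a = \frac{144}{169}: M21 - M12 = \frac{34560}{28561}, M13 - M31 = \frac{34560}{28561}, M32 - M23 = -\frac{14400}{28561}, giving b12 = -\frac{60}{169}, b13 = \frac{60}{169}, b23 = \frac{25}{169}, i.e. R = \frac{144}{169} - \frac{60}{169} e_{12} + \frac{60}{169} e_{13} + \frac{25}{169} e_{23}.
Its e_{12} coefficient is negative, so report the other preimage -R.
Answer: -\frac{144}{169} + \frac{60}{169} e_{12} - \frac{60}{169} e_{13} - \frac{25}{169} e_{23}. Recall the cover is two-to-one: with M of trace \frac{54383}{28561}, both preimages act alike, and the stated e_{12} sign chooses the sheet.


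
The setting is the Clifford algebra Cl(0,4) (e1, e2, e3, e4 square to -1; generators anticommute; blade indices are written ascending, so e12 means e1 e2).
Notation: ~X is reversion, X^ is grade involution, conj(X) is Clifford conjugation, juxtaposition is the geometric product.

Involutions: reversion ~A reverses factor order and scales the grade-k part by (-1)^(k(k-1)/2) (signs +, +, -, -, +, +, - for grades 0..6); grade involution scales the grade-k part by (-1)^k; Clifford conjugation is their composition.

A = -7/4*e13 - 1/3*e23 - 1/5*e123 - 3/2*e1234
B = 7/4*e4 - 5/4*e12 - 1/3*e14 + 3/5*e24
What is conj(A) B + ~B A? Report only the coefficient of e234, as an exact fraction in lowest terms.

first term: -1/4*e3 - 79/60*e13 + 27/16*e23 - 271/120*e34 + 21/8*e123 + 1177/400*e134 + 31/60*e234 - 68/45*e1234
second term: 1/4*e3 + 79/60*e13 - 27/16*e23 + 271/120*e34 - 21/8*e123 - 1273/400*e134 - 13/20*e234 - 73/90*e1234
Answer: -2/15


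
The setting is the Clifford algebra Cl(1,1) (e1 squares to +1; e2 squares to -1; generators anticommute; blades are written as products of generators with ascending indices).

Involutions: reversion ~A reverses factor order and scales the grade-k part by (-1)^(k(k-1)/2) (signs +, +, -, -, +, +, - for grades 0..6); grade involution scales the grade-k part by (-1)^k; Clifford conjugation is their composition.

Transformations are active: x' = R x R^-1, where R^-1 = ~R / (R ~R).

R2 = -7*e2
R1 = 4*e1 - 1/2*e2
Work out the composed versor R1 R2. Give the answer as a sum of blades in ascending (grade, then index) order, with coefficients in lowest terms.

Distribute over the terms of R2 (each basis-blade product reordered to ascending indices, repeated generators contracted through their squares):
R1 (-7*e2) = -7/2 - 28*e1 e2
Answer: -7/2 - 28*e1 e2


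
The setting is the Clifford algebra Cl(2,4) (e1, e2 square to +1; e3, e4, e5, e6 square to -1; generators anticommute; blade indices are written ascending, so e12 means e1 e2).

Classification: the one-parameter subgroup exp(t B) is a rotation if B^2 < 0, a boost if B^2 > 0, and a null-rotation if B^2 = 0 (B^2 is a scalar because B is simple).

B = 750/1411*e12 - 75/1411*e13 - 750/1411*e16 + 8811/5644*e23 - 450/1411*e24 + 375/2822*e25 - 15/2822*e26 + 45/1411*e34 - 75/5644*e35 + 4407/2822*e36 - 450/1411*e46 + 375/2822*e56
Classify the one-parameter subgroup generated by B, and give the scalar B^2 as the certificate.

B^2 term by term: the squares give (750/1411)^2*(e12)^2 + (-75/1411)^2*(e13)^2 + (-750/1411)^2*(e16)^2 + (8811/5644)^2*(e23)^2 + (-450/1411)^2*(e24)^2 + (375/2822)^2*(e25)^2 + (-15/2822)^2*(e26)^2 + (45/1411)^2*(e34)^2 + (-75/5644)^2*(e35)^2 + (4407/2822)^2*(e36)^2 + (-450/1411)^2*(e46)^2 + (375/2822)^2*(e56)^2 = 562500/1990921*(-1) + 5625/1990921*(+1) + 562500/1990921*(+1) + 77633721/31854736*(+1) + 202500/1990921*(+1) + 140625/7963684*(+1) + 225/7963684*(+1) + 2025/1990921*(-1) + 5625/31854736*(-1) + 19421649/7963684*(-1) + 202500/1990921*(-1) + 140625/7963684*(-1) = 0 (each basis 2-blade squares to minus the product of its generators' squares); cross terms between blades sharing an index anticommute and cancel; the commuting (index-disjoint) pairs give grade-4 terms 2*c*c'*(blade product), which cancel blade by blade — e1234: 67500/1990921 - 67500/1990921 = 0; e1235: -28125/1990921 + 28125/1990921 = 0; e1236: 3305250/1990921 - 1125/1990921 - 3304125/1990921 = 0; e1246: -675000/1990921 + 675000/1990921 = 0; e1256: 281250/1990921 - 281250/1990921 = 0; e1346: 67500/1990921 - 67500/1990921 = 0; e1356: -28125/1990921 + 28125/1990921 = 0; e2345: -16875/1990921 + 16875/1990921 = 0; e2346: -1982475/1990921 + 1983150/1990921 - 675/1990921 = 0; e2356: 3304125/7963684 - 1652625/3981842 + 1125/7963684 = 0; e2456: -168750/1990921 + 168750/1990921 = 0; e3456: 16875/1990921 - 16875/1990921 = 0 — confirming B is simple. So B^2 = 0.
Answer: null-rotation, certificate B^2 = 0. Note: conjugating B changes its blade decomposition but never the scalar B^2 = 0, whose sign settles the classification.


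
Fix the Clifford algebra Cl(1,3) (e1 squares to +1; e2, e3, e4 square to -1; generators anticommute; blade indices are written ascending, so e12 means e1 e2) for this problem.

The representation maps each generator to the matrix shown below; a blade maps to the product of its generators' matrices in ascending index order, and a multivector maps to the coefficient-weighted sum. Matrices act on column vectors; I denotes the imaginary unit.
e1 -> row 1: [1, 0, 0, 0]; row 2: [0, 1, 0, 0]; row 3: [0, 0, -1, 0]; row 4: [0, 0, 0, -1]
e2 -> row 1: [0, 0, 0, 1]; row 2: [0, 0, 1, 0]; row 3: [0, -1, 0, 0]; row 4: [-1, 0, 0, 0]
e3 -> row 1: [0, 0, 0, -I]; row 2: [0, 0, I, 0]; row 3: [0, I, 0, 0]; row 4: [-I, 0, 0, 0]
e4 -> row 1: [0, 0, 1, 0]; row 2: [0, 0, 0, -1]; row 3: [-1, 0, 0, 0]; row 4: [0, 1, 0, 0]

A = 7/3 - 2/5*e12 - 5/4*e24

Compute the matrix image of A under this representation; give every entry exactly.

Bivector images (products of the table entries): rho(e12) = rho(e1)rho(e2) = row 1: [0, 0, 0, 1]; row 2: [0, 0, 1, 0]; row 3: [0, 1, 0, 0]; row 4: [1, 0, 0, 0]; rho(e24) = rho(e2)rho(e4) = row 1: [0, 1, 0, 0]; row 2: [-1, 0, 0, 0]; row 3: [0, 0, 0, 1]; row 4: [0, 0, -1, 0].
M = (7/3)*1 + (-2/5)*rho(e12) + (-5/4)*rho(e24), summed entrywise (1 is the identity matrix):
Answer: row 1: [7/3, -5/4, 0, -2/5]; row 2: [5/4, 7/3, -2/5, 0]; row 3: [0, -2/5, 7/3, -5/4]; row 4: [-2/5, 0, 5/4, 7/3]
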